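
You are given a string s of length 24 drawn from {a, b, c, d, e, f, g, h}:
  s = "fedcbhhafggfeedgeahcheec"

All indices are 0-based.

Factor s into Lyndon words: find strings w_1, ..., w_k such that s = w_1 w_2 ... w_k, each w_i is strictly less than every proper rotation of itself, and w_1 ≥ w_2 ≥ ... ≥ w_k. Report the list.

["f", "e", "d", "c", "bhh", "afggfeedgeahcheec"]

emit factor 1: 'f' (i=0, period=1)
emit factor 2: 'e' (i=1, period=1)
emit factor 3: 'd' (i=2, period=1)
emit factor 4: 'c' (i=3, period=1)
emit factor 5: 'bhh' (i=4, period=3)
emit factor 6: 'afggfeedgeahcheec' (i=7, period=17)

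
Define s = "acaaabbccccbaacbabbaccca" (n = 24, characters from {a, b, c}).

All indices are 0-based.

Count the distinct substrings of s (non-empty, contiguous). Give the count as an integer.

rank | idx | suffix
   0 |  23 | a
   1 |   2 | aaabbccccbaacbabbaccca
   2 |   3 | aabbccccbaacbabbaccca
   3 |  12 | aacbabbaccca
   4 |  16 | abbaccca
   5 |   4 | abbccccbaacbabbaccca
   6 |   0 | acaaabbccccbaacbabbaccca
   7 |  13 | acbabbaccca
   8 |  19 | accca
   9 |  11 | baacbabbaccca
  10 |  15 | babbaccca
  11 |  18 | baccca
  12 |  17 | bbaccca
  13 |   5 | bbccccbaacbabbaccca
  14 |   6 | bccccbaacbabbaccca
  15 |  22 | ca
  16 |   1 | caaabbccccbaacbabbaccca
  17 |  10 | cbaacbabbaccca
  18 |  14 | cbabbaccca
  19 |  21 | cca
  20 |   9 | ccbaacbabbaccca
  21 |  20 | ccca
  22 |   8 | cccbaacbabbaccca
  23 |   7 | ccccbaacbabbaccca

SA = [23, 2, 3, 12, 16, 4, 0, 13, 19, 11, 15, 18, 17, 5, 6, 22, 1, 10, 14, 21, 9, 20, 8, 7]
i: (SA[i-1],SA[i]) lcp shared
  1: (23,2) 1 'a'
  2: (2,3) 2 'aa'
  3: (3,12) 2 'aa'
  4: (12,16) 1 'a'
  5: (16,4) 3 'abb'
  6: (4,0) 1 'a'
  7: (0,13) 2 'ac'
  8: (13,19) 2 'ac'
  9: (19,11) 0 ''
  10: (11,15) 2 'ba'
  11: (15,18) 2 'ba'
  12: (18,17) 1 'b'
  13: (17,5) 2 'bb'
  14: (5,6) 1 'b'
  15: (6,22) 0 ''
  16: (22,1) 2 'ca'
  17: (1,10) 1 'c'
  18: (10,14) 3 'cba'
  19: (14,21) 1 'c'
  20: (21,9) 2 'cc'
  21: (9,20) 2 'cc'
  22: (20,8) 3 'ccc'
  23: (8,7) 3 'ccc'

n(n+1)/2 = 24·25/2 = 300
Σ LCP = 0 + 1 + 2 + 2 + 1 + 3 + 1 + 2 + 2 + 0 + 2 + 2 + 1 + 2 + 1 + 0 + 2 + 1 + 3 + 1 + 2 + 2 + 3 + 3 = 39
distinct = 300 − 39 = 261

261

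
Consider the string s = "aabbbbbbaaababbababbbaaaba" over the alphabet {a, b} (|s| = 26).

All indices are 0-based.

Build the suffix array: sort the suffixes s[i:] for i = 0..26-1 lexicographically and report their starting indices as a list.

rank | idx | suffix
   0 |  25 | a
   1 |  21 | aaaba
   2 |   8 | aaababbababbbaaaba
   3 |  22 | aaba
   4 |   9 | aababbababbbaaaba
   5 |   0 | aabbbbbbaaababbababbbaaaba
   6 |  23 | aba
   7 |  10 | ababbababbbaaaba
   8 |  15 | ababbbaaaba
   9 |  12 | abbababbbaaaba
  10 |  17 | abbbaaaba
  11 |   1 | abbbbbbaaababbababbbaaaba
  12 |  24 | ba
  13 |  20 | baaaba
  14 |   7 | baaababbababbbaaaba
  15 |  14 | bababbbaaaba
  16 |  11 | babbababbbaaaba
  17 |  16 | babbbaaaba
  18 |  19 | bbaaaba
  19 |   6 | bbaaababbababbbaaaba
  20 |  13 | bbababbbaaaba
  21 |  18 | bbbaaaba
  22 |   5 | bbbaaababbababbbaaaba
  23 |   4 | bbbbaaababbababbbaaaba
  24 |   3 | bbbbbaaababbababbbaaaba
  25 |   2 | bbbbbbaaababbababbbaaaba

[25, 21, 8, 22, 9, 0, 23, 10, 15, 12, 17, 1, 24, 20, 7, 14, 11, 16, 19, 6, 13, 18, 5, 4, 3, 2]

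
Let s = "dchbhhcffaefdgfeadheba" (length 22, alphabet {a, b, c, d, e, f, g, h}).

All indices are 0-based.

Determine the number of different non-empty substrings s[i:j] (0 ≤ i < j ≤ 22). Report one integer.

sorted suffixes:
  #0 SA[0]=21  'a'
  #1 SA[1]=16  'adheba'
  #2 SA[2]=9  'aefdgfeadheba'
  #3 SA[3]=20  'ba'
  #4 SA[4]=3  'bhhcffaefdgfeadheba'
  #5 SA[5]=6  'cffaefdgfeadheba'
  #6 SA[6]=1  'chbhhcffaefdgfeadheba'
  #7 SA[7]=0  'dchbhhcffaefdgfeadheba'
  #8 SA[8]=12  'dgfeadheba'
  #9 SA[9]=17  'dheba'
  #10 SA[10]=15  'eadheba'
  #11 SA[11]=19  'eba'
  #12 SA[12]=10  'efdgfeadheba'
  #13 SA[13]=8  'faefdgfeadheba'
  #14 SA[14]=11  'fdgfeadheba'
  #15 SA[15]=14  'feadheba'
  #16 SA[16]=7  'ffaefdgfeadheba'
  #17 SA[17]=13  'gfeadheba'
  #18 SA[18]=2  'hbhhcffaefdgfeadheba'
  #19 SA[19]=5  'hcffaefdgfeadheba'
  #20 SA[20]=18  'heba'
  #21 SA[21]=4  'hhcffaefdgfeadheba'

SA = [21, 16, 9, 20, 3, 6, 1, 0, 12, 17, 15, 19, 10, 8, 11, 14, 7, 13, 2, 5, 18, 4]
i: (SA[i-1],SA[i]) lcp shared
  1: (21,16) 1 'a'
  2: (16,9) 1 'a'
  3: (9,20) 0 ''
  4: (20,3) 1 'b'
  5: (3,6) 0 ''
  6: (6,1) 1 'c'
  7: (1,0) 0 ''
  8: (0,12) 1 'd'
  9: (12,17) 1 'd'
  10: (17,15) 0 ''
  11: (15,19) 1 'e'
  12: (19,10) 1 'e'
  13: (10,8) 0 ''
  14: (8,11) 1 'f'
  15: (11,14) 1 'f'
  16: (14,7) 1 'f'
  17: (7,13) 0 ''
  18: (13,2) 0 ''
  19: (2,5) 1 'h'
  20: (5,18) 1 'h'
  21: (18,4) 1 'h'

n(n+1)/2 = 22·23/2 = 253
Σ LCP = 0 + 1 + 1 + 0 + 1 + 0 + 1 + 0 + 1 + 1 + 0 + 1 + 1 + 0 + 1 + 1 + 1 + 0 + 0 + 1 + 1 + 1 = 14
distinct = 253 − 14 = 239

239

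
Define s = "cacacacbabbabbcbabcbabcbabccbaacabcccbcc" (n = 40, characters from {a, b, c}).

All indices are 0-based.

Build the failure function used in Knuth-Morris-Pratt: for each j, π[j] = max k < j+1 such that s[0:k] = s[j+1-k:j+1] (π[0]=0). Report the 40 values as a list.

[0, 0, 1, 2, 3, 4, 5, 0, 0, 0, 0, 0, 0, 0, 1, 0, 0, 0, 1, 0, 0, 0, 1, 0, 0, 0, 1, 1, 0, 0, 0, 1, 2, 0, 1, 1, 1, 0, 1, 1]

π[0] = 0
j=1 s[j]='a': π[1]=0 (border '')
j=2 s[j]='c': π[2]=1 (border 'c')
j=3 s[j]='a': π[3]=2 (border 'ca')
j=4 s[j]='c': π[4]=3 (border 'cac')
j=5 s[j]='a': π[5]=4 (border 'caca')
j=6 s[j]='c': π[6]=5 (border 'cacac')
j=7 s[j]='b': k: 5→3→1→0; π[7]=0 (border '')
j=8 s[j]='a': π[8]=0 (border '')
j=9 s[j]='b': π[9]=0 (border '')
j=10 s[j]='b': π[10]=0 (border '')
j=11 s[j]='a': π[11]=0 (border '')
j=12 s[j]='b': π[12]=0 (border '')
j=13 s[j]='b': π[13]=0 (border '')
j=14 s[j]='c': π[14]=1 (border 'c')
j=15 s[j]='b': k: 1→0; π[15]=0 (border '')
j=16 s[j]='a': π[16]=0 (border '')
j=17 s[j]='b': π[17]=0 (border '')
j=18 s[j]='c': π[18]=1 (border 'c')
j=19 s[j]='b': k: 1→0; π[19]=0 (border '')
j=20 s[j]='a': π[20]=0 (border '')
j=21 s[j]='b': π[21]=0 (border '')
j=22 s[j]='c': π[22]=1 (border 'c')
j=23 s[j]='b': k: 1→0; π[23]=0 (border '')
j=24 s[j]='a': π[24]=0 (border '')
j=25 s[j]='b': π[25]=0 (border '')
j=26 s[j]='c': π[26]=1 (border 'c')
j=27 s[j]='c': k: 1→0; π[27]=1 (border 'c')
j=28 s[j]='b': k: 1→0; π[28]=0 (border '')
j=29 s[j]='a': π[29]=0 (border '')
j=30 s[j]='a': π[30]=0 (border '')
j=31 s[j]='c': π[31]=1 (border 'c')
j=32 s[j]='a': π[32]=2 (border 'ca')
j=33 s[j]='b': k: 2→0; π[33]=0 (border '')
j=34 s[j]='c': π[34]=1 (border 'c')
j=35 s[j]='c': k: 1→0; π[35]=1 (border 'c')
j=36 s[j]='c': k: 1→0; π[36]=1 (border 'c')
j=37 s[j]='b': k: 1→0; π[37]=0 (border '')
j=38 s[j]='c': π[38]=1 (border 'c')
j=39 s[j]='c': k: 1→0; π[39]=1 (border 'c')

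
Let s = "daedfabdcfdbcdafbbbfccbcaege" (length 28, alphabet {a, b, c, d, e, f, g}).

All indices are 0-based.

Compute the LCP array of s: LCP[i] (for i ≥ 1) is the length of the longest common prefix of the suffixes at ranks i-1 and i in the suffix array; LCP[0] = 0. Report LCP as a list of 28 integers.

[0, 1, 2, 1, 0, 2, 1, 2, 1, 1, 0, 1, 1, 1, 1, 0, 2, 1, 1, 1, 0, 1, 1, 0, 1, 1, 1, 0]

sorted suffixes:
  #0 SA[0]=5  'abdcfdbcdafbbbfccbcaege'
  #1 SA[1]=1  'aedfabdcfdbcdafbbbfccbcaege'
  #2 SA[2]=24  'aege'
  #3 SA[3]=14  'afbbbfccbcaege'
  #4 SA[4]=16  'bbbfccbcaege'
  #5 SA[5]=17  'bbfccbcaege'
  #6 SA[6]=22  'bcaege'
  #7 SA[7]=11  'bcdafbbbfccbcaege'
  #8 SA[8]=6  'bdcfdbcdafbbbfccbcaege'
  #9 SA[9]=18  'bfccbcaege'
  #10 SA[10]=23  'caege'
  #11 SA[11]=21  'cbcaege'
  #12 SA[12]=20  'ccbcaege'
  #13 SA[13]=12  'cdafbbbfccbcaege'
  #14 SA[14]=8  'cfdbcdafbbbfccbcaege'
  #15 SA[15]=0  'daedfabdcfdbcdafbbbfccbcaege'
  #16 SA[16]=13  'dafbbbfccbcaege'
  #17 SA[17]=10  'dbcdafbbbfccbcaege'
  #18 SA[18]=7  'dcfdbcdafbbbfccbcaege'
  #19 SA[19]=3  'dfabdcfdbcdafbbbfccbcaege'
  #20 SA[20]=27  'e'
  #21 SA[21]=2  'edfabdcfdbcdafbbbfccbcaege'
  #22 SA[22]=25  'ege'
  #23 SA[23]=4  'fabdcfdbcdafbbbfccbcaege'
  #24 SA[24]=15  'fbbbfccbcaege'
  #25 SA[25]=19  'fccbcaege'
  #26 SA[26]=9  'fdbcdafbbbfccbcaege'
  #27 SA[27]=26  'ge'

SA = [5, 1, 24, 14, 16, 17, 22, 11, 6, 18, 23, 21, 20, 12, 8, 0, 13, 10, 7, 3, 27, 2, 25, 4, 15, 19, 9, 26]
rank  pair      lcp
   1  s[5:],s[1:]  1  'a'
   2  s[1:],s[24:]  2  'ae'
   3  s[24:],s[14:]  1  'a'
   4  s[14:],s[16:]  0  ''
   5  s[16:],s[17:]  2  'bb'
   6  s[17:],s[22:]  1  'b'
   7  s[22:],s[11:]  2  'bc'
   8  s[11:],s[6:]  1  'b'
   9  s[6:],s[18:]  1  'b'
  10  s[18:],s[23:]  0  ''
  11  s[23:],s[21:]  1  'c'
  12  s[21:],s[20:]  1  'c'
  13  s[20:],s[12:]  1  'c'
  14  s[12:],s[8:]  1  'c'
  15  s[8:],s[0:]  0  ''
  16  s[0:],s[13:]  2  'da'
  17  s[13:],s[10:]  1  'd'
  18  s[10:],s[7:]  1  'd'
  19  s[7:],s[3:]  1  'd'
  20  s[3:],s[27:]  0  ''
  21  s[27:],s[2:]  1  'e'
  22  s[2:],s[25:]  1  'e'
  23  s[25:],s[4:]  0  ''
  24  s[4:],s[15:]  1  'f'
  25  s[15:],s[19:]  1  'f'
  26  s[19:],s[9:]  1  'f'
  27  s[9:],s[26:]  0  ''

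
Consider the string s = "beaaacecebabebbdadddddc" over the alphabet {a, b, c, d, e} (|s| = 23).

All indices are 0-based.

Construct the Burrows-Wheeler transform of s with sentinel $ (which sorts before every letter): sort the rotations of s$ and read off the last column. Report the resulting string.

ceabadeeb$adeabddddabcbc

rank  rotation                  last
    0  $beaaacecebabebbdadddddc  c
    1  aaacecebabebbdadddddc$be  e
    2  aacecebabebbdadddddc$bea  a
    3  abebbdadddddc$beaaaceceb  b
    4  acecebabebbdadddddc$beaa  a
    5  adddddc$beaaacecebabebbd  d
    6  babebbdadddddc$beaaacece  e
    7  bbdadddddc$beaaacecebabe  e
    8  bdadddddc$beaaacecebabeb  b
    9  beaaacecebabebbdadddddc$  $
   10  bebbdadddddc$beaaaceceba  a
   11  c$beaaacecebabebbdaddddd  d
   12  cebabebbdadddddc$beaaace  e
   13  cecebabebbdadddddc$beaaa  a
   14  dadddddc$beaaacecebabebb  b
   15  dc$beaaacecebabebbdadddd  d
   16  ddc$beaaacecebabebbdaddd  d
   17  dddc$beaaacecebabebbdadd  d
   18  ddddc$beaaacecebabebbdad  d
   19  dddddc$beaaacecebabebbda  a
   20  eaaacecebabebbdadddddc$b  b
   21  ebabebbdadddddc$beaaacec  c
   22  ebbdadddddc$beaaacecebab  b
   23  ecebabebbdadddddc$beaaac  c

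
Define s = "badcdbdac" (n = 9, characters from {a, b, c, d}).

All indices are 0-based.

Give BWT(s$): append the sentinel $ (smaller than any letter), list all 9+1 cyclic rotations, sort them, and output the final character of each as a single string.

cdb$dadbca

rank  rotation    last
    0  $badcdbdac  c
    1  ac$badcdbd  d
    2  adcdbdac$b  b
    3  badcdbdac$  $
    4  bdac$badcd  d
    5  c$badcdbda  a
    6  cdbdac$bad  d
    7  dac$badcdb  b
    8  dbdac$badc  c
    9  dcdbdac$ba  a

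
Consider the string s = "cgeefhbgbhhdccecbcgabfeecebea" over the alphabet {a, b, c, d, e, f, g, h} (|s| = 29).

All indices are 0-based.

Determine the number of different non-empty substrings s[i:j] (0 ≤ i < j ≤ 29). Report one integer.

410

rank→(start, suffix):
  0 → (28, 'a')
  1 → (19, 'abfeecebea')
  2 → (16, 'bcgabfeecebea')
  3 → (26, 'bea')
  4 → (20, 'bfeecebea')
  5 → (6, 'bgbhhdccecbcgabfeecebea')
  6 → (8, 'bhhdccecbcgabfeecebea')
  7 → (15, 'cbcgabfeecebea')
  8 → (12, 'ccecbcgabfeecebea')
  9 → (24, 'cebea')
  10 → (13, 'cecbcgabfeecebea')
  11 → (17, 'cgabfeecebea')
  12 → (0, 'cgeefhbgbhhdccecbcgabfeecebea')
  13 → (11, 'dccecbcgabfeecebea')
  14 → (27, 'ea')
  15 → (25, 'ebea')
  16 → (14, 'ecbcgabfeecebea')
  17 → (23, 'ecebea')
  18 → (22, 'eecebea')
  19 → (2, 'eefhbgbhhdccecbcgabfeecebea')
  20 → (3, 'efhbgbhhdccecbcgabfeecebea')
  21 → (21, 'feecebea')
  22 → (4, 'fhbgbhhdccecbcgabfeecebea')
  23 → (18, 'gabfeecebea')
  24 → (7, 'gbhhdccecbcgabfeecebea')
  25 → (1, 'geefhbgbhhdccecbcgabfeecebea')
  26 → (5, 'hbgbhhdccecbcgabfeecebea')
  27 → (10, 'hdccecbcgabfeecebea')
  28 → (9, 'hhdccecbcgabfeecebea')

SA = [28, 19, 16, 26, 20, 6, 8, 15, 12, 24, 13, 17, 0, 11, 27, 25, 14, 23, 22, 2, 3, 21, 4, 18, 7, 1, 5, 10, 9]
rank  pair      lcp
   1  s[28:],s[19:]  1  'a'
   2  s[19:],s[16:]  0  ''
   3  s[16:],s[26:]  1  'b'
   4  s[26:],s[20:]  1  'b'
   5  s[20:],s[6:]  1  'b'
   6  s[6:],s[8:]  1  'b'
   7  s[8:],s[15:]  0  ''
   8  s[15:],s[12:]  1  'c'
   9  s[12:],s[24:]  1  'c'
  10  s[24:],s[13:]  2  'ce'
  11  s[13:],s[17:]  1  'c'
  12  s[17:],s[0:]  2  'cg'
  13  s[0:],s[11:]  0  ''
  14  s[11:],s[27:]  0  ''
  15  s[27:],s[25:]  1  'e'
  16  s[25:],s[14:]  1  'e'
  17  s[14:],s[23:]  2  'ec'
  18  s[23:],s[22:]  1  'e'
  19  s[22:],s[2:]  2  'ee'
  20  s[2:],s[3:]  1  'e'
  21  s[3:],s[21:]  0  ''
  22  s[21:],s[4:]  1  'f'
  23  s[4:],s[18:]  0  ''
  24  s[18:],s[7:]  1  'g'
  25  s[7:],s[1:]  1  'g'
  26  s[1:],s[5:]  0  ''
  27  s[5:],s[10:]  1  'h'
  28  s[10:],s[9:]  1  'h'

n(n+1)/2 = 29·30/2 = 435
Σ LCP = 0 + 1 + 0 + 1 + 1 + 1 + 1 + 0 + 1 + 1 + 2 + 1 + 2 + 0 + 0 + 1 + 1 + 2 + 1 + 2 + 1 + 0 + 1 + 0 + 1 + 1 + 0 + 1 + 1 = 25
distinct = 435 − 25 = 410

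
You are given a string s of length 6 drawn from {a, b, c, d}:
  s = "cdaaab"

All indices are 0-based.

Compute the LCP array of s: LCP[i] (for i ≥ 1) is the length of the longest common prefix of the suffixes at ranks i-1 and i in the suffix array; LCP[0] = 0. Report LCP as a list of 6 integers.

rank | idx | suffix
   0 |   2 | aaab
   1 |   3 | aab
   2 |   4 | ab
   3 |   5 | b
   4 |   0 | cdaaab
   5 |   1 | daaab

SA = [2, 3, 4, 5, 0, 1]
i: (SA[i-1],SA[i]) lcp shared
  1: (2,3) 2 'aa'
  2: (3,4) 1 'a'
  3: (4,5) 0 ''
  4: (5,0) 0 ''
  5: (0,1) 0 ''

[0, 2, 1, 0, 0, 0]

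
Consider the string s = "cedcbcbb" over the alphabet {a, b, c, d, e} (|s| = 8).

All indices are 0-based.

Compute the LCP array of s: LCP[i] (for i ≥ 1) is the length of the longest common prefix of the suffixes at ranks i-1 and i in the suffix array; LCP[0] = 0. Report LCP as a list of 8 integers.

[0, 1, 1, 0, 2, 1, 0, 0]

rank | idx | suffix
   0 |   7 | b
   1 |   6 | bb
   2 |   4 | bcbb
   3 |   5 | cbb
   4 |   3 | cbcbb
   5 |   0 | cedcbcbb
   6 |   2 | dcbcbb
   7 |   1 | edcbcbb

SA = [7, 6, 4, 5, 3, 0, 2, 1]
[i] adj suffixes → lcp
  [1] 7/6 → 1 ('b')
  [2] 6/4 → 1 ('b')
  [3] 4/5 → 0 ('')
  [4] 5/3 → 2 ('cb')
  [5] 3/0 → 1 ('c')
  [6] 0/2 → 0 ('')
  [7] 2/1 → 0 ('')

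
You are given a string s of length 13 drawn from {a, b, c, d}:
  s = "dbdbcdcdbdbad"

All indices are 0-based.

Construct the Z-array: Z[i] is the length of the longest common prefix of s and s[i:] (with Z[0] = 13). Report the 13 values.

[13, 0, 2, 0, 0, 1, 0, 4, 0, 2, 0, 0, 1]

Z[0]=13
i=1: i≥r, start 0; Z[1]=0
i=2: i≥r, start 0; Z[2]=2 scan→box=[2,4)
i=3: min(r-i=1, Z[1]=0)=0; Z[3]=0
i=4: i≥r, start 0; Z[4]=0
i=5: i≥r, start 0; Z[5]=1 scan→box=[5,6)
i=6: i≥r, start 0; Z[6]=0
i=7: i≥r, start 0; Z[7]=4 scan→box=[7,11)
i=8: min(r-i=3, Z[1]=0)=0; Z[8]=0
i=9: min(r-i=2, Z[2]=2)=2; Z[9]=2
i=10: min(r-i=1, Z[3]=0)=0; Z[10]=0
i=11: i≥r, start 0; Z[11]=0
i=12: i≥r, start 0; Z[12]=1 scan→box=[12,13)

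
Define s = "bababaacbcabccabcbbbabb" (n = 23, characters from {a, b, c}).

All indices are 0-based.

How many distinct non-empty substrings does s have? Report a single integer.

rank | idx | suffix
   0 |   5 | aacbcabccabcbbbabb
   1 |   3 | abaacbcabccabcbbbabb
   2 |   1 | ababaacbcabccabcbbbabb
   3 |  20 | abb
   4 |  14 | abcbbbabb
   5 |  10 | abccabcbbbabb
   6 |   6 | acbcabccabcbbbabb
   7 |  22 | b
   8 |   4 | baacbcabccabcbbbabb
   9 |   2 | babaacbcabccabcbbbabb
  10 |   0 | bababaacbcabccabcbbbabb
  11 |  19 | babb
  12 |  21 | bb
  13 |  18 | bbabb
  14 |  17 | bbbabb
  15 |   8 | bcabccabcbbbabb
  16 |  15 | bcbbbabb
  17 |  11 | bccabcbbbabb
  18 |  13 | cabcbbbabb
  19 |   9 | cabccabcbbbabb
  20 |  16 | cbbbabb
  21 |   7 | cbcabccabcbbbabb
  22 |  12 | ccabcbbbabb

SA = [5, 3, 1, 20, 14, 10, 6, 22, 4, 2, 0, 19, 21, 18, 17, 8, 15, 11, 13, 9, 16, 7, 12]
i: (SA[i-1],SA[i]) lcp shared
  1: (5,3) 1 'a'
  2: (3,1) 3 'aba'
  3: (1,20) 2 'ab'
  4: (20,14) 2 'ab'
  5: (14,10) 3 'abc'
  6: (10,6) 1 'a'
  7: (6,22) 0 ''
  8: (22,4) 1 'b'
  9: (4,2) 2 'ba'
  10: (2,0) 4 'baba'
  11: (0,19) 3 'bab'
  12: (19,21) 1 'b'
  13: (21,18) 2 'bb'
  14: (18,17) 2 'bb'
  15: (17,8) 1 'b'
  16: (8,15) 2 'bc'
  17: (15,11) 2 'bc'
  18: (11,13) 0 ''
  19: (13,9) 4 'cabc'
  20: (9,16) 1 'c'
  21: (16,7) 2 'cb'
  22: (7,12) 1 'c'

n(n+1)/2 = 23·24/2 = 276
Σ LCP = 0 + 1 + 3 + 2 + 2 + 3 + 1 + 0 + 1 + 2 + 4 + 3 + 1 + 2 + 2 + 1 + 2 + 2 + 0 + 4 + 1 + 2 + 1 = 40
distinct = 276 − 40 = 236

236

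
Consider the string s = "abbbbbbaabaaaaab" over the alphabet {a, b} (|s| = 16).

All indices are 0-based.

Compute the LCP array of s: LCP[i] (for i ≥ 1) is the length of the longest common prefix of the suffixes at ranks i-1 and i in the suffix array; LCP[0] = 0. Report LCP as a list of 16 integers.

[0, 4, 3, 2, 3, 1, 2, 2, 0, 1, 3, 1, 2, 3, 4, 5]

rank→(start, suffix):
  0 → (10, 'aaaaab')
  1 → (11, 'aaaab')
  2 → (12, 'aaab')
  3 → (13, 'aab')
  4 → (7, 'aabaaaaab')
  5 → (14, 'ab')
  6 → (8, 'abaaaaab')
  7 → (0, 'abbbbbbaabaaaaab')
  8 → (15, 'b')
  9 → (9, 'baaaaab')
  10 → (6, 'baabaaaaab')
  11 → (5, 'bbaabaaaaab')
  12 → (4, 'bbbaabaaaaab')
  13 → (3, 'bbbbaabaaaaab')
  14 → (2, 'bbbbbaabaaaaab')
  15 → (1, 'bbbbbbaabaaaaab')

SA = [10, 11, 12, 13, 7, 14, 8, 0, 15, 9, 6, 5, 4, 3, 2, 1]
i: (SA[i-1],SA[i]) lcp shared
  1: (10,11) 4 'aaaa'
  2: (11,12) 3 'aaa'
  3: (12,13) 2 'aa'
  4: (13,7) 3 'aab'
  5: (7,14) 1 'a'
  6: (14,8) 2 'ab'
  7: (8,0) 2 'ab'
  8: (0,15) 0 ''
  9: (15,9) 1 'b'
  10: (9,6) 3 'baa'
  11: (6,5) 1 'b'
  12: (5,4) 2 'bb'
  13: (4,3) 3 'bbb'
  14: (3,2) 4 'bbbb'
  15: (2,1) 5 'bbbbb'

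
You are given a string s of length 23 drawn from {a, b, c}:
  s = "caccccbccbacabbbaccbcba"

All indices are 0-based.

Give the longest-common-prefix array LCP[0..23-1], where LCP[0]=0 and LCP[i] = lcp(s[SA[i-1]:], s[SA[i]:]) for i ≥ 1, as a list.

sorted suffixes:
  #0 SA[0]=22  'a'
  #1 SA[1]=12  'abbbaccbcba'
  #2 SA[2]=10  'acabbbaccbcba'
  #3 SA[3]=16  'accbcba'
  #4 SA[4]=1  'accccbccbacabbbaccbcba'
  #5 SA[5]=21  'ba'
  #6 SA[6]=9  'bacabbbaccbcba'
  #7 SA[7]=15  'baccbcba'
  #8 SA[8]=14  'bbaccbcba'
  #9 SA[9]=13  'bbbaccbcba'
  #10 SA[10]=19  'bcba'
  #11 SA[11]=6  'bccbacabbbaccbcba'
  #12 SA[12]=11  'cabbbaccbcba'
  #13 SA[13]=0  'caccccbccbacabbbaccbcba'
  #14 SA[14]=20  'cba'
  #15 SA[15]=8  'cbacabbbaccbcba'
  #16 SA[16]=18  'cbcba'
  #17 SA[17]=5  'cbccbacabbbaccbcba'
  #18 SA[18]=7  'ccbacabbbaccbcba'
  #19 SA[19]=17  'ccbcba'
  #20 SA[20]=4  'ccbccbacabbbaccbcba'
  #21 SA[21]=3  'cccbccbacabbbaccbcba'
  #22 SA[22]=2  'ccccbccbacabbbaccbcba'

SA = [22, 12, 10, 16, 1, 21, 9, 15, 14, 13, 19, 6, 11, 0, 20, 8, 18, 5, 7, 17, 4, 3, 2]
i: (SA[i-1],SA[i]) lcp shared
  1: (22,12) 1 'a'
  2: (12,10) 1 'a'
  3: (10,16) 2 'ac'
  4: (16,1) 3 'acc'
  5: (1,21) 0 ''
  6: (21,9) 2 'ba'
  7: (9,15) 3 'bac'
  8: (15,14) 1 'b'
  9: (14,13) 2 'bb'
  10: (13,19) 1 'b'
  11: (19,6) 2 'bc'
  12: (6,11) 0 ''
  13: (11,0) 2 'ca'
  14: (0,20) 1 'c'
  15: (20,8) 3 'cba'
  16: (8,18) 2 'cb'
  17: (18,5) 3 'cbc'
  18: (5,7) 1 'c'
  19: (7,17) 3 'ccb'
  20: (17,4) 4 'ccbc'
  21: (4,3) 2 'cc'
  22: (3,2) 3 'ccc'

[0, 1, 1, 2, 3, 0, 2, 3, 1, 2, 1, 2, 0, 2, 1, 3, 2, 3, 1, 3, 4, 2, 3]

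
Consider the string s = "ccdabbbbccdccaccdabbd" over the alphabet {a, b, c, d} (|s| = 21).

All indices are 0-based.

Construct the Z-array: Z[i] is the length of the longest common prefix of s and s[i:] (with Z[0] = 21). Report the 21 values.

[21, 1, 0, 0, 0, 0, 0, 0, 3, 1, 0, 2, 1, 0, 6, 1, 0, 0, 0, 0, 0]

Z[0]=21
i=1: fresh scan; Z[1]=1 scan→box=[1,2)
i=2: fresh scan; Z[2]=0
i=3: fresh scan; Z[3]=0
i=4: fresh scan; Z[4]=0
i=5: fresh scan; Z[5]=0
i=6: fresh scan; Z[6]=0
i=7: fresh scan; Z[7]=0
i=8: fresh scan; Z[8]=3 scan→box=[8,11)
i=9: min(r-i=2, Z[1]=1)=1; Z[9]=1
i=10: min(r-i=1, Z[2]=0)=0; Z[10]=0
i=11: fresh scan; Z[11]=2 scan→box=[11,13)
i=12: min(r-i=1, Z[1]=1)=1; Z[12]=1
i=13: fresh scan; Z[13]=0
i=14: fresh scan; Z[14]=6 scan→box=[14,20)
i=15: min(r-i=5, Z[1]=1)=1; Z[15]=1
i=16: min(r-i=4, Z[2]=0)=0; Z[16]=0
i=17: min(r-i=3, Z[3]=0)=0; Z[17]=0
i=18: min(r-i=2, Z[4]=0)=0; Z[18]=0
i=19: min(r-i=1, Z[5]=0)=0; Z[19]=0
i=20: fresh scan; Z[20]=0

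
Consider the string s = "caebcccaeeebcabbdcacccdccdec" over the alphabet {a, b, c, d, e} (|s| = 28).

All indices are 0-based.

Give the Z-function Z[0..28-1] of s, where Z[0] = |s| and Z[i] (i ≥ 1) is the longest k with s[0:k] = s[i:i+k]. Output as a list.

[28, 0, 0, 0, 1, 1, 3, 0, 0, 0, 0, 0, 2, 0, 0, 0, 0, 2, 0, 1, 1, 1, 0, 1, 1, 0, 0, 1]

Z[0]=28
i=1: outside box; Z[1]=0
i=2: outside box; Z[2]=0
i=3: outside box; Z[3]=0
i=4: outside box; Z[4]=1 extend→box=[4,5)
i=5: outside box; Z[5]=1 extend→box=[5,6)
i=6: outside box; Z[6]=3 extend→box=[6,9)
i=7: min(r-i=2, Z[1]=0)=0; Z[7]=0
i=8: min(r-i=1, Z[2]=0)=0; Z[8]=0
i=9: outside box; Z[9]=0
i=10: outside box; Z[10]=0
i=11: outside box; Z[11]=0
i=12: outside box; Z[12]=2 extend→box=[12,14)
i=13: min(r-i=1, Z[1]=0)=0; Z[13]=0
i=14: outside box; Z[14]=0
i=15: outside box; Z[15]=0
i=16: outside box; Z[16]=0
i=17: outside box; Z[17]=2 extend→box=[17,19)
i=18: min(r-i=1, Z[1]=0)=0; Z[18]=0
i=19: outside box; Z[19]=1 extend→box=[19,20)
i=20: outside box; Z[20]=1 extend→box=[20,21)
i=21: outside box; Z[21]=1 extend→box=[21,22)
i=22: outside box; Z[22]=0
i=23: outside box; Z[23]=1 extend→box=[23,24)
i=24: outside box; Z[24]=1 extend→box=[24,25)
i=25: outside box; Z[25]=0
i=26: outside box; Z[26]=0
i=27: outside box; Z[27]=1 extend→box=[27,28)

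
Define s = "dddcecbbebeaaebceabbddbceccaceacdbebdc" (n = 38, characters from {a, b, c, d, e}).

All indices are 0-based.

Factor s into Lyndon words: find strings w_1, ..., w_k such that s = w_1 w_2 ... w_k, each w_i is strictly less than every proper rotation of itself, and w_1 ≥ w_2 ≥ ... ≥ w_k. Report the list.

["d", "d", "d", "ce", "c", "bbebe", "aaebceabbddbceccaceacdbebdc"]

emit factor 1: 'd' (i=0, period=1)
emit factor 2: 'd' (i=1, period=1)
emit factor 3: 'd' (i=2, period=1)
emit factor 4: 'ce' (i=3, period=2)
emit factor 5: 'c' (i=5, period=1)
emit factor 6: 'bbebe' (i=6, period=5)
emit factor 7: 'aaebceabbddbceccaceacdbebdc' (i=11, period=27)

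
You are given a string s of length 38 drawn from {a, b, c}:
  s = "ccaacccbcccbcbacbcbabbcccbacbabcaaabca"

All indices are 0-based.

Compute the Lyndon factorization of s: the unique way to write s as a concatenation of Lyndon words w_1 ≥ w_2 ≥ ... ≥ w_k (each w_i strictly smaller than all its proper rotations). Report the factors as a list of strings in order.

["c", "c", "aacccbcccbcbacbcbabbcccbacbabc", "aaabc", "a"]

emit factor 1: 'c' (i=0, period=1)
emit factor 2: 'c' (i=1, period=1)
emit factor 3: 'aacccbcccbcbacbcbabbcccbacbabc' (i=2, period=30)
emit factor 4: 'aaabc' (i=32, period=5)
emit factor 5: 'a' (i=37, period=1)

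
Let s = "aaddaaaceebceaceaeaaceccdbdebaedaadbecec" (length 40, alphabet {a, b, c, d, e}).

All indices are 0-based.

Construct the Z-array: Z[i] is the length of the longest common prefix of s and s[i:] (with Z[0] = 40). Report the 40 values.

[40, 1, 0, 0, 2, 2, 1, 0, 0, 0, 0, 0, 0, 1, 0, 0, 1, 0, 2, 1, 0, 0, 0, 0, 0, 0, 0, 0, 0, 1, 0, 0, 3, 1, 0, 0, 0, 0, 0, 0]

Z[0]=40
i=1: i≥r, start 0; Z[1]=1 scan→box=[1,2)
i=2: i≥r, start 0; Z[2]=0
i=3: i≥r, start 0; Z[3]=0
i=4: i≥r, start 0; Z[4]=2 scan→box=[4,6)
i=5: min(r-i=1, Z[1]=1)=1; Z[5]=2 scan→box=[5,7)
i=6: min(r-i=1, Z[1]=1)=1; Z[6]=1
i=7: i≥r, start 0; Z[7]=0
i=8: i≥r, start 0; Z[8]=0
i=9: i≥r, start 0; Z[9]=0
i=10: i≥r, start 0; Z[10]=0
i=11: i≥r, start 0; Z[11]=0
i=12: i≥r, start 0; Z[12]=0
i=13: i≥r, start 0; Z[13]=1 scan→box=[13,14)
i=14: i≥r, start 0; Z[14]=0
i=15: i≥r, start 0; Z[15]=0
i=16: i≥r, start 0; Z[16]=1 scan→box=[16,17)
i=17: i≥r, start 0; Z[17]=0
i=18: i≥r, start 0; Z[18]=2 scan→box=[18,20)
i=19: min(r-i=1, Z[1]=1)=1; Z[19]=1
i=20: i≥r, start 0; Z[20]=0
i=21: i≥r, start 0; Z[21]=0
i=22: i≥r, start 0; Z[22]=0
i=23: i≥r, start 0; Z[23]=0
i=24: i≥r, start 0; Z[24]=0
i=25: i≥r, start 0; Z[25]=0
i=26: i≥r, start 0; Z[26]=0
i=27: i≥r, start 0; Z[27]=0
i=28: i≥r, start 0; Z[28]=0
i=29: i≥r, start 0; Z[29]=1 scan→box=[29,30)
i=30: i≥r, start 0; Z[30]=0
i=31: i≥r, start 0; Z[31]=0
i=32: i≥r, start 0; Z[32]=3 scan→box=[32,35)
i=33: min(r-i=2, Z[1]=1)=1; Z[33]=1
i=34: min(r-i=1, Z[2]=0)=0; Z[34]=0
i=35: i≥r, start 0; Z[35]=0
i=36: i≥r, start 0; Z[36]=0
i=37: i≥r, start 0; Z[37]=0
i=38: i≥r, start 0; Z[38]=0
i=39: i≥r, start 0; Z[39]=0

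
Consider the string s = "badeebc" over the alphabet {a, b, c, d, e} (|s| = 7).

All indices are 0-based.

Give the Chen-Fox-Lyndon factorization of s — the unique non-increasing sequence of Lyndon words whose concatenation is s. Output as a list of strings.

["b", "adeebc"]

emit factor 1: 'b' (i=0, period=1)
emit factor 2: 'adeebc' (i=1, period=6)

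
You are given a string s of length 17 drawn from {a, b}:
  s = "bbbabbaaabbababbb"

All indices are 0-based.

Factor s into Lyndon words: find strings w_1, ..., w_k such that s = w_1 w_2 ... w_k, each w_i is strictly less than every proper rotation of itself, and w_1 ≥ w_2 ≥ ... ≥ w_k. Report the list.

["b", "b", "b", "abb", "aaabbababbb"]

emit factor 1: 'b' (i=0, period=1)
emit factor 2: 'b' (i=1, period=1)
emit factor 3: 'b' (i=2, period=1)
emit factor 4: 'abb' (i=3, period=3)
emit factor 5: 'aaabbababbb' (i=6, period=11)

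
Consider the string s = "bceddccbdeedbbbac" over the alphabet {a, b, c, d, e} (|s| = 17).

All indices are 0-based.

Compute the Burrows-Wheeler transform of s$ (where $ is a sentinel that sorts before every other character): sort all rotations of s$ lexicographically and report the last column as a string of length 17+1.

rank  rotation            last
    0  $bceddccbdeedbbbac  c
    1  ac$bceddccbdeedbbb  b
    2  bac$bceddccbdeedbb  b
    3  bbac$bceddccbdeedb  b
    4  bbbac$bceddccbdeed  d
    5  bceddccbdeedbbbac$  $
    6  bdeedbbbac$bceddcc  c
    7  c$bceddccbdeedbbba  a
    8  cbdeedbbbac$bceddc  c
    9  ccbdeedbbbac$bcedd  d
   10  ceddccbdeedbbbac$b  b
   11  dbbbac$bceddccbdee  e
   12  dccbdeedbbbac$bced  d
   13  ddccbdeedbbbac$bce  e
   14  deedbbbac$bceddccb  b
   15  edbbbac$bceddccbde  e
   16  eddccbdeedbbbac$bc  c
   17  eedbbbac$bceddccbd  d

cbbbd$cacdbedebecd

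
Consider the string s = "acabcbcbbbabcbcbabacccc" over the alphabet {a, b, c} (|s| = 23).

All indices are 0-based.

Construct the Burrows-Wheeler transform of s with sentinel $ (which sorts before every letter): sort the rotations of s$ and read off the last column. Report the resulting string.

rank  rotation                  last
    0  $acabcbcbbbabcbcbabacccc  c
    1  abacccc$acabcbcbbbabcbcb  b
    2  abcbcbabacccc$acabcbcbbb  b
    3  abcbcbbbabcbcbabacccc$ac  c
    4  acabcbcbbbabcbcbabacccc$  $
    5  acccc$acabcbcbbbabcbcbab  b
    6  babacccc$acabcbcbbbabcbc  c
    7  babcbcbabacccc$acabcbcbb  b
    8  bacccc$acabcbcbbbabcbcba  a
    9  bbabcbcbabacccc$acabcbcb  b
   10  bbbabcbcbabacccc$acabcbc  c
   11  bcbabacccc$acabcbcbbbabc  c
   12  bcbbbabcbcbabacccc$acabc  c
   13  bcbcbabacccc$acabcbcbbba  a
   14  bcbcbbbabcbcbabacccc$aca  a
   15  c$acabcbcbbbabcbcbabaccc  c
   16  cabcbcbbbabcbcbabacccc$a  a
   17  cbabacccc$acabcbcbbbabcb  b
   18  cbbbabcbcbabacccc$acabcb  b
   19  cbcbabacccc$acabcbcbbbab  b
   20  cbcbbbabcbcbabacccc$acab  b
   21  cc$acabcbcbbbabcbcbabacc  c
   22  ccc$acabcbcbbbabcbcbabac  c
   23  cccc$acabcbcbbbabcbcbaba  a

cbbc$bcbabcccaacabbbbcca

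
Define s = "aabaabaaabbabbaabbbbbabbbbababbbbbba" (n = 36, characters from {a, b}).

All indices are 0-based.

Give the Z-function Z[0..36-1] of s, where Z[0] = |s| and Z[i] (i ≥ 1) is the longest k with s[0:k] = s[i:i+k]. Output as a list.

[36, 1, 0, 5, 1, 0, 2, 3, 1, 0, 0, 1, 0, 0, 3, 1, 0, 0, 0, 0, 0, 1, 0, 0, 0, 0, 1, 0, 1, 0, 0, 0, 0, 0, 0, 1]

Z[0]=36
i=1: outside box; Z[1]=1 grow→box=[1,2)
i=2: outside box; Z[2]=0
i=3: outside box; Z[3]=5 grow→box=[3,8)
i=4: min(r-i=4, Z[1]=1)=1; Z[4]=1
i=5: min(r-i=3, Z[2]=0)=0; Z[5]=0
i=6: min(r-i=2, Z[3]=5)=2; Z[6]=2
i=7: min(r-i=1, Z[4]=1)=1; Z[7]=3 grow→box=[7,10)
i=8: min(r-i=2, Z[1]=1)=1; Z[8]=1
i=9: min(r-i=1, Z[2]=0)=0; Z[9]=0
i=10: outside box; Z[10]=0
i=11: outside box; Z[11]=1 grow→box=[11,12)
i=12: outside box; Z[12]=0
i=13: outside box; Z[13]=0
i=14: outside box; Z[14]=3 grow→box=[14,17)
i=15: min(r-i=2, Z[1]=1)=1; Z[15]=1
i=16: min(r-i=1, Z[2]=0)=0; Z[16]=0
i=17: outside box; Z[17]=0
i=18: outside box; Z[18]=0
i=19: outside box; Z[19]=0
i=20: outside box; Z[20]=0
i=21: outside box; Z[21]=1 grow→box=[21,22)
i=22: outside box; Z[22]=0
i=23: outside box; Z[23]=0
i=24: outside box; Z[24]=0
i=25: outside box; Z[25]=0
i=26: outside box; Z[26]=1 grow→box=[26,27)
i=27: outside box; Z[27]=0
i=28: outside box; Z[28]=1 grow→box=[28,29)
i=29: outside box; Z[29]=0
i=30: outside box; Z[30]=0
i=31: outside box; Z[31]=0
i=32: outside box; Z[32]=0
i=33: outside box; Z[33]=0
i=34: outside box; Z[34]=0
i=35: outside box; Z[35]=1 grow→box=[35,36)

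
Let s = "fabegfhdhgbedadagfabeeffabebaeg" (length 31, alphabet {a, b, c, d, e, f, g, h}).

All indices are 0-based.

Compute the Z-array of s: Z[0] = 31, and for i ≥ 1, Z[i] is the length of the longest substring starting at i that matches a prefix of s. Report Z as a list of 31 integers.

Z[0]=31
i=1: fresh scan; Z[1]=0
i=2: fresh scan; Z[2]=0
i=3: fresh scan; Z[3]=0
i=4: fresh scan; Z[4]=0
i=5: fresh scan; Z[5]=1 scan→box=[5,6)
i=6: fresh scan; Z[6]=0
i=7: fresh scan; Z[7]=0
i=8: fresh scan; Z[8]=0
i=9: fresh scan; Z[9]=0
i=10: fresh scan; Z[10]=0
i=11: fresh scan; Z[11]=0
i=12: fresh scan; Z[12]=0
i=13: fresh scan; Z[13]=0
i=14: fresh scan; Z[14]=0
i=15: fresh scan; Z[15]=0
i=16: fresh scan; Z[16]=0
i=17: fresh scan; Z[17]=4 scan→box=[17,21)
i=18: min(r-i=3, Z[1]=0)=0; Z[18]=0
i=19: min(r-i=2, Z[2]=0)=0; Z[19]=0
i=20: min(r-i=1, Z[3]=0)=0; Z[20]=0
i=21: fresh scan; Z[21]=0
i=22: fresh scan; Z[22]=1 scan→box=[22,23)
i=23: fresh scan; Z[23]=4 scan→box=[23,27)
i=24: min(r-i=3, Z[1]=0)=0; Z[24]=0
i=25: min(r-i=2, Z[2]=0)=0; Z[25]=0
i=26: min(r-i=1, Z[3]=0)=0; Z[26]=0
i=27: fresh scan; Z[27]=0
i=28: fresh scan; Z[28]=0
i=29: fresh scan; Z[29]=0
i=30: fresh scan; Z[30]=0

[31, 0, 0, 0, 0, 1, 0, 0, 0, 0, 0, 0, 0, 0, 0, 0, 0, 4, 0, 0, 0, 0, 1, 4, 0, 0, 0, 0, 0, 0, 0]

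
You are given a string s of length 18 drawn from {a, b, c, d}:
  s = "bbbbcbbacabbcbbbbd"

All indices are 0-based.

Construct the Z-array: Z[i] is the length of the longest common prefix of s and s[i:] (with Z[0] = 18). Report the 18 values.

Z[0]=18
i=1: fresh scan; Z[1]=3 scan→box=[1,4)
i=2: min(r-i=2, Z[1]=3)=2; Z[2]=2
i=3: min(r-i=1, Z[2]=2)=1; Z[3]=1
i=4: fresh scan; Z[4]=0
i=5: fresh scan; Z[5]=2 scan→box=[5,7)
i=6: min(r-i=1, Z[1]=3)=1; Z[6]=1
i=7: fresh scan; Z[7]=0
i=8: fresh scan; Z[8]=0
i=9: fresh scan; Z[9]=0
i=10: fresh scan; Z[10]=2 scan→box=[10,12)
i=11: min(r-i=1, Z[1]=3)=1; Z[11]=1
i=12: fresh scan; Z[12]=0
i=13: fresh scan; Z[13]=4 scan→box=[13,17)
i=14: min(r-i=3, Z[1]=3)=3; Z[14]=3
i=15: min(r-i=2, Z[2]=2)=2; Z[15]=2
i=16: min(r-i=1, Z[3]=1)=1; Z[16]=1
i=17: fresh scan; Z[17]=0

[18, 3, 2, 1, 0, 2, 1, 0, 0, 0, 2, 1, 0, 4, 3, 2, 1, 0]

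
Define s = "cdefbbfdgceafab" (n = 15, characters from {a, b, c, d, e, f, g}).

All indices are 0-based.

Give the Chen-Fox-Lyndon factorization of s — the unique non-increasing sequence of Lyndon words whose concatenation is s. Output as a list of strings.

emit factor 1: 'cdef' (i=0, period=4)
emit factor 2: 'bbfdgce' (i=4, period=7)
emit factor 3: 'af' (i=11, period=2)
emit factor 4: 'ab' (i=13, period=2)

["cdef", "bbfdgce", "af", "ab"]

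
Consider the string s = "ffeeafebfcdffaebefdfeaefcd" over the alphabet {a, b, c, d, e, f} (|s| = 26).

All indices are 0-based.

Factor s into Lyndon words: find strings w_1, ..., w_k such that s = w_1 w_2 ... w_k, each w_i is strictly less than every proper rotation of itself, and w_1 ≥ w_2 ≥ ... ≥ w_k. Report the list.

["f", "f", "e", "e", "afebfcdff", "aebefdfeaefcd"]

emit factor 1: 'f' (i=0, period=1)
emit factor 2: 'f' (i=1, period=1)
emit factor 3: 'e' (i=2, period=1)
emit factor 4: 'e' (i=3, period=1)
emit factor 5: 'afebfcdff' (i=4, period=9)
emit factor 6: 'aebefdfeaefcd' (i=13, period=13)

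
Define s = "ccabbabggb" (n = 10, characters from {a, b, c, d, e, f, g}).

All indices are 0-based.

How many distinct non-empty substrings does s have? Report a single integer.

sorted suffixes:
  #0 SA[0]=2  'abbabggb'
  #1 SA[1]=5  'abggb'
  #2 SA[2]=9  'b'
  #3 SA[3]=4  'babggb'
  #4 SA[4]=3  'bbabggb'
  #5 SA[5]=6  'bggb'
  #6 SA[6]=1  'cabbabggb'
  #7 SA[7]=0  'ccabbabggb'
  #8 SA[8]=8  'gb'
  #9 SA[9]=7  'ggb'

SA = [2, 5, 9, 4, 3, 6, 1, 0, 8, 7]
rank  pair      lcp
   1  s[2:],s[5:]  2  'ab'
   2  s[5:],s[9:]  0  ''
   3  s[9:],s[4:]  1  'b'
   4  s[4:],s[3:]  1  'b'
   5  s[3:],s[6:]  1  'b'
   6  s[6:],s[1:]  0  ''
   7  s[1:],s[0:]  1  'c'
   8  s[0:],s[8:]  0  ''
   9  s[8:],s[7:]  1  'g'

n(n+1)/2 = 10·11/2 = 55
Σ LCP = 0 + 2 + 0 + 1 + 1 + 1 + 0 + 1 + 0 + 1 = 7
distinct = 55 − 7 = 48

48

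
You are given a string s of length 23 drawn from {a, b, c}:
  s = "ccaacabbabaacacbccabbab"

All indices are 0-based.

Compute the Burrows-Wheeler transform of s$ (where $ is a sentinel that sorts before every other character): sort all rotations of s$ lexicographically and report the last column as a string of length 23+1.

rank  rotation                  last
    0  $ccaacabbabaacacbccabbab  b
    1  aacabbabaacacbccabbab$cc  c
    2  aacacbccabbab$ccaacabbab  b
    3  ab$ccaacabbabaacacbccabb  b
    4  abaacacbccabbab$ccaacabb  b
    5  abbab$ccaacabbabaacacbcc  c
    6  abbabaacacbccabbab$ccaac  c
    7  acabbabaacacbccabbab$cca  a
    8  acacbccabbab$ccaacabbaba  a
    9  acbccabbab$ccaacabbabaac  c
   10  b$ccaacabbabaacacbccabba  a
   11  baacacbccabbab$ccaacabba  a
   12  bab$ccaacabbabaacacbccab  b
   13  babaacacbccabbab$ccaacab  b
   14  bbab$ccaacabbabaacacbcca  a
   15  bbabaacacbccabbab$ccaaca  a
   16  bccabbab$ccaacabbabaacac  c
   17  caacabbabaacacbccabbab$c  c
   18  cabbab$ccaacabbabaacacbc  c
   19  cabbabaacacbccabbab$ccaa  a
   20  cacbccabbab$ccaacabbabaa  a
   21  cbccabbab$ccaacabbabaaca  a
   22  ccaacabbabaacacbccabbab$  $
   23  ccabbab$ccaacabbabaacacb  b

bcbbbccaacaabbaacccaaa$b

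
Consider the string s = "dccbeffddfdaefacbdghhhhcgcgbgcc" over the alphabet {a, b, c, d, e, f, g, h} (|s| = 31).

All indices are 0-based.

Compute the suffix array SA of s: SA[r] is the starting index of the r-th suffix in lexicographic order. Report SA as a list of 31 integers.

[14, 11, 16, 3, 27, 30, 15, 2, 29, 1, 25, 23, 10, 0, 7, 8, 17, 12, 4, 13, 9, 6, 5, 26, 28, 24, 18, 22, 21, 20, 19]

rank | idx | suffix
   0 |  14 | acbdghhhhcgcgbgcc
   1 |  11 | aefacbdghhhhcgcgbgcc
   2 |  16 | bdghhhhcgcgbgcc
   3 |   3 | beffddfdaefacbdghhhhcgcgbgcc
   4 |  27 | bgcc
   5 |  30 | c
   6 |  15 | cbdghhhhcgcgbgcc
   7 |   2 | cbeffddfdaefacbdghhhhcgcgbgcc
   8 |  29 | cc
   9 |   1 | ccbeffddfdaefacbdghhhhcgcgbgcc
  10 |  25 | cgbgcc
  11 |  23 | cgcgbgcc
  12 |  10 | daefacbdghhhhcgcgbgcc
  13 |   0 | dccbeffddfdaefacbdghhhhcgcgbgcc
  14 |   7 | ddfdaefacbdghhhhcgcgbgcc
  15 |   8 | dfdaefacbdghhhhcgcgbgcc
  16 |  17 | dghhhhcgcgbgcc
  17 |  12 | efacbdghhhhcgcgbgcc
  18 |   4 | effddfdaefacbdghhhhcgcgbgcc
  19 |  13 | facbdghhhhcgcgbgcc
  20 |   9 | fdaefacbdghhhhcgcgbgcc
  21 |   6 | fddfdaefacbdghhhhcgcgbgcc
  22 |   5 | ffddfdaefacbdghhhhcgcgbgcc
  23 |  26 | gbgcc
  24 |  28 | gcc
  25 |  24 | gcgbgcc
  26 |  18 | ghhhhcgcgbgcc
  27 |  22 | hcgcgbgcc
  28 |  21 | hhcgcgbgcc
  29 |  20 | hhhcgcgbgcc
  30 |  19 | hhhhcgcgbgcc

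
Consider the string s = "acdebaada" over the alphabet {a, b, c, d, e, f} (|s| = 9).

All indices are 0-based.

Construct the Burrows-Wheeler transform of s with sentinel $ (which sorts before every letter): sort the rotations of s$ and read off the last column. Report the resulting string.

adb$aeaacd

rank  rotation    last
    0  $acdebaada  a
    1  a$acdebaad  d
    2  aada$acdeb  b
    3  acdebaada$  $
    4  ada$acdeba  a
    5  baada$acde  e
    6  cdebaada$a  a
    7  da$acdebaa  a
    8  debaada$ac  c
    9  ebaada$acd  d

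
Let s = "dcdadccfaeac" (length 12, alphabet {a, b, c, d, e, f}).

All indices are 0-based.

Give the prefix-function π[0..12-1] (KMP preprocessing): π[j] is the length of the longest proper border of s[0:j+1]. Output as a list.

[0, 0, 1, 0, 1, 2, 0, 0, 0, 0, 0, 0]

π[0] = 0
j=1 s[j]='c': π[1]=0 (border '')
j=2 s[j]='d': π[2]=1 (border 'd')
j=3 s[j]='a': k: 1→0; π[3]=0 (border '')
j=4 s[j]='d': π[4]=1 (border 'd')
j=5 s[j]='c': π[5]=2 (border 'dc')
j=6 s[j]='c': k: 2→0; π[6]=0 (border '')
j=7 s[j]='f': π[7]=0 (border '')
j=8 s[j]='a': π[8]=0 (border '')
j=9 s[j]='e': π[9]=0 (border '')
j=10 s[j]='a': π[10]=0 (border '')
j=11 s[j]='c': π[11]=0 (border '')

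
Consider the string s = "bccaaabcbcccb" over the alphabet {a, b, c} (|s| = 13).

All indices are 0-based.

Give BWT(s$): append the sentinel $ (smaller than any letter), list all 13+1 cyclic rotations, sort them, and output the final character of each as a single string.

rank  rotation        last
    0  $bccaaabcbcccb  b
    1  aaabcbcccb$bcc  c
    2  aabcbcccb$bcca  a
    3  abcbcccb$bccaa  a
    4  b$bccaaabcbccc  c
    5  bcbcccb$bccaaa  a
    6  bccaaabcbcccb$  $
    7  bcccb$bccaaabc  c
    8  caaabcbcccb$bc  c
    9  cb$bccaaabcbcc  c
   10  cbcccb$bccaaab  b
   11  ccaaabcbcccb$b  b
   12  ccb$bccaaabcbc  c
   13  cccb$bccaaabcb  b

bcaaca$cccbbcb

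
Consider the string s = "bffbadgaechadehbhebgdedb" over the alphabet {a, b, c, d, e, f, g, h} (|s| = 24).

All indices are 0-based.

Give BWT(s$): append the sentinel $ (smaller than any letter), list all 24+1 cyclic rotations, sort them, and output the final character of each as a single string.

bhbgdf$eheegaahaddfbdbceb

rank  rotation                   last
    0  $bffbadgaechadehbhebgdedb  b
    1  adehbhebgdedb$bffbadgaech  h
    2  adgaechadehbhebgdedb$bffb  b
    3  aechadehbhebgdedb$bffbadg  g
    4  b$bffbadgaechadehbhebgded  d
    5  badgaechadehbhebgdedb$bff  f
    6  bffbadgaechadehbhebgdedb$  $
    7  bgdedb$bffbadgaechadehbhe  e
    8  bhebgdedb$bffbadgaechadeh  h
    9  chadehbhebgdedb$bffbadgae  e
   10  db$bffbadgaechadehbhebgde  e
   11  dedb$bffbadgaechadehbhebg  g
   12  dehbhebgdedb$bffbadgaecha  a
   13  dgaechadehbhebgdedb$bffba  a
   14  ebgdedb$bffbadgaechadehbh  h
   15  echadehbhebgdedb$bffbadga  a
   16  edb$bffbadgaechadehbhebgd  d
   17  ehbhebgdedb$bffbadgaechad  d
   18  fbadgaechadehbhebgdedb$bf  f
   19  ffbadgaechadehbhebgdedb$b  b
   20  gaechadehbhebgdedb$bffbad  d
   21  gdedb$bffbadgaechadehbheb  b
   22  hadehbhebgdedb$bffbadgaec  c
   23  hbhebgdedb$bffbadgaechade  e
   24  hebgdedb$bffbadgaechadehb  b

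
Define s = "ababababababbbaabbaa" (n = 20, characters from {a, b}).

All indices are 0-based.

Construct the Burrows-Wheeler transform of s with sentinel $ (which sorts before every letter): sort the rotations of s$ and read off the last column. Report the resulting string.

aabb$bbbbabbbaaaaaaba

rank  rotation               last
    0  $ababababababbbaabbaa  a
    1  a$ababababababbbaabba  a
    2  aa$ababababababbbaabb  b
    3  aabbaa$ababababababbb  b
    4  ababababababbbaabbaa$  $
    5  abababababbbaabbaa$ab  b
    6  ababababbbaabbaa$abab  b
    7  abababbbaabbaa$ababab  b
    8  ababbbaabbaa$abababab  b
    9  abbaa$ababababababbba  a
   10  abbbaabbaa$ababababab  b
   11  baa$ababababababbbaab  b
   12  baabbaa$ababababababb  b
   13  babababababbbaabbaa$a  a
   14  bababababbbaabbaa$aba  a
   15  babababbbaabbaa$ababa  a
   16  bababbbaabbaa$abababa  a
   17  babbbaabbaa$ababababa  a
   18  bbaa$ababababababbbaa  a
   19  bbaabbaa$abababababab  b
   20  bbbaabbaa$abababababa  a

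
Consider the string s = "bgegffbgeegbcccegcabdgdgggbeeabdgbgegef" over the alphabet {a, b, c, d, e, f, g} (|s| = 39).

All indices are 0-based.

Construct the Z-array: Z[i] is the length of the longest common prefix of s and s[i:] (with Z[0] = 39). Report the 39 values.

[39, 0, 0, 0, 0, 0, 3, 0, 0, 0, 0, 1, 0, 0, 0, 0, 0, 0, 0, 1, 0, 0, 0, 0, 0, 0, 1, 0, 0, 0, 1, 0, 0, 4, 0, 0, 0, 0, 0]

Z[0]=39
i=1: i≥r, start 0; Z[1]=0
i=2: i≥r, start 0; Z[2]=0
i=3: i≥r, start 0; Z[3]=0
i=4: i≥r, start 0; Z[4]=0
i=5: i≥r, start 0; Z[5]=0
i=6: i≥r, start 0; Z[6]=3 grow→box=[6,9)
i=7: min(r-i=2, Z[1]=0)=0; Z[7]=0
i=8: min(r-i=1, Z[2]=0)=0; Z[8]=0
i=9: i≥r, start 0; Z[9]=0
i=10: i≥r, start 0; Z[10]=0
i=11: i≥r, start 0; Z[11]=1 grow→box=[11,12)
i=12: i≥r, start 0; Z[12]=0
i=13: i≥r, start 0; Z[13]=0
i=14: i≥r, start 0; Z[14]=0
i=15: i≥r, start 0; Z[15]=0
i=16: i≥r, start 0; Z[16]=0
i=17: i≥r, start 0; Z[17]=0
i=18: i≥r, start 0; Z[18]=0
i=19: i≥r, start 0; Z[19]=1 grow→box=[19,20)
i=20: i≥r, start 0; Z[20]=0
i=21: i≥r, start 0; Z[21]=0
i=22: i≥r, start 0; Z[22]=0
i=23: i≥r, start 0; Z[23]=0
i=24: i≥r, start 0; Z[24]=0
i=25: i≥r, start 0; Z[25]=0
i=26: i≥r, start 0; Z[26]=1 grow→box=[26,27)
i=27: i≥r, start 0; Z[27]=0
i=28: i≥r, start 0; Z[28]=0
i=29: i≥r, start 0; Z[29]=0
i=30: i≥r, start 0; Z[30]=1 grow→box=[30,31)
i=31: i≥r, start 0; Z[31]=0
i=32: i≥r, start 0; Z[32]=0
i=33: i≥r, start 0; Z[33]=4 grow→box=[33,37)
i=34: min(r-i=3, Z[1]=0)=0; Z[34]=0
i=35: min(r-i=2, Z[2]=0)=0; Z[35]=0
i=36: min(r-i=1, Z[3]=0)=0; Z[36]=0
i=37: i≥r, start 0; Z[37]=0
i=38: i≥r, start 0; Z[38]=0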